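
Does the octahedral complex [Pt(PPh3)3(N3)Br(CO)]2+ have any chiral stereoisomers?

There are 4 geometric isomers: PPh3 mer (3 arrangements); PPh3 fac (chiral).
One of these lacks any improper symmetry element and so occurs as an enantiomeric pair, giving 4 + 1 = 5 stereoisomers in total.

yes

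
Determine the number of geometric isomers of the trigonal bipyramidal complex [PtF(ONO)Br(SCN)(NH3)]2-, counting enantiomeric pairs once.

10

A trigonal bipyramid has two axial and three equatorial sites, which are chemically inequivalent.
Placing the ligands in turn and identifying arrangements related by rotation or reflection leaves 10 distinct geometric isomers.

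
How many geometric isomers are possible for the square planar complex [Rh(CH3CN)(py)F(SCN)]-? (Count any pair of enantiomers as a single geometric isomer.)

3

In a square planar complex each vertex has one trans partner and two cis neighbours.
The distinct arrangements are (3 in all): (CH3CN/SCN trans, F/py trans); (CH3CN/py trans, F/SCN trans); (CH3CN/F trans, SCN/py trans).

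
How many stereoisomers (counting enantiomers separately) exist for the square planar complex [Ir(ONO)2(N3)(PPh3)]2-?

2

In a square planar complex each vertex has one trans partner and two cis neighbours.
Working through the distinct placements yields 2 geometric isomers: ONO cis; ONO trans.
Each arrangement has an internal mirror plane or centre of symmetry, so none is chiral.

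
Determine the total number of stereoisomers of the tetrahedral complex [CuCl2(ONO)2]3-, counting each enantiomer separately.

In a tetrahedral complex all four positions are equivalent and every pair of ligands is adjacent — there is no cis/trans distinction.
Only one geometric arrangement is possible.

1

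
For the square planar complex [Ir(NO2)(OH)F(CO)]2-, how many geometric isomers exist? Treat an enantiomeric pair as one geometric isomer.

3

In a square planar complex each vertex has one trans partner and two cis neighbours.
There are 3 geometric isomers: (CO/NO2 trans, F/OH trans); (CO/OH trans, F/NO2 trans); (CO/F trans, NO2/OH trans).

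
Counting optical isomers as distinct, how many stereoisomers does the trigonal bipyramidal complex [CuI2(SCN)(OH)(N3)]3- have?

10

Systematic enumeration (placing each ligand type in turn and discarding arrangements equivalent by rotation or reflection) gives 7 geometric isomers.
Of these, 3 lack any improper symmetry element and so occur as enantiomeric pairs, giving 7 + 3 = 10 stereoisomers in total.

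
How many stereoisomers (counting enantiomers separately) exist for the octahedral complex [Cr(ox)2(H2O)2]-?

Each ox is bidentate and must span two cis positions.
There are 2 geometric isomers: H2O trans; H2O cis (chiral).
One of these lacks any improper symmetry element and so occurs as an enantiomeric pair, giving 2 + 1 = 3 stereoisomers in total.

3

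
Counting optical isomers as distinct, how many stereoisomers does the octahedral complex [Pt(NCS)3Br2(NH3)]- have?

Systematic placement gives 3 geometric isomers: NCS mer, Br trans; NCS fac, Br cis; NCS mer, Br cis.
Each arrangement has an internal mirror plane or centre of symmetry, so none is chiral.

3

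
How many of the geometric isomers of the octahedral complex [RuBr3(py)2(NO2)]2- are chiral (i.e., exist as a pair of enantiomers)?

There are 3 geometric isomers: Br mer, py trans; Br mer, py cis; Br fac, py cis.
Each arrangement has an internal mirror plane or centre of symmetry, so none is chiral.

0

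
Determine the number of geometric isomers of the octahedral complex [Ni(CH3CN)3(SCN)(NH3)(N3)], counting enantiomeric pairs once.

The six octahedral sites form three mutually perpendicular trans pairs.
The distinct arrangements are (4 in all): CH3CN mer (3 arrangements); CH3CN fac (chiral).

4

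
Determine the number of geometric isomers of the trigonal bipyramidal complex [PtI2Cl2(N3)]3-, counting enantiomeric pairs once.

In a trigonal bipyramid the two axial positions differ from the three equatorial ones.
Placing the ligands in turn and identifying arrangements related by rotation or reflection leaves 5 distinct geometric isomers.

5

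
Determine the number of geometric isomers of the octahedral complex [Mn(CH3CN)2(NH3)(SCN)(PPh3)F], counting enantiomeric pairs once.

Placing the ligands in turn and identifying arrangements related by rotation or reflection leaves 9 distinct geometric isomers.

9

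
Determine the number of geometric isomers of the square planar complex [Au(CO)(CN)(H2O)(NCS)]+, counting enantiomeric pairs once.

The distinct arrangements are (3 in all): (CN/H2O trans, CO/NCS trans); (CN/NCS trans, CO/H2O trans); (CN/CO trans, H2O/NCS trans).

3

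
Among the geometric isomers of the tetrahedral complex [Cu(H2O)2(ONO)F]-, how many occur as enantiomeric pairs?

Only one geometric arrangement is possible.

0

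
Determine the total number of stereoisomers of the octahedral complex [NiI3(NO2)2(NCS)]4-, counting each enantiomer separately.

3

Systematic placement gives 3 geometric isomers: I mer, NO2 trans; I mer, NO2 cis; I fac, NO2 cis.
Each arrangement has an internal mirror plane or centre of symmetry, so none is chiral.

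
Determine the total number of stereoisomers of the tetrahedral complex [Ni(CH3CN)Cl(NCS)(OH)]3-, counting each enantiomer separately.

All four vertices of a tetrahedron are equivalent and mutually adjacent, so cis/trans isomerism cannot arise.
Only one geometric arrangement is possible; it has no improper symmetry element, so it exists as a pair of enantiomers (2 stereoisomers).

2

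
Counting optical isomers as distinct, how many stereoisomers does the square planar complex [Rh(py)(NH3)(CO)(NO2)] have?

3

A square has two trans pairs of vertices; adjacent vertices are cis.
Working through the distinct placements yields 3 geometric isomers: (CO/NO2 trans, NH3/py trans); (CO/py trans, NH3/NO2 trans); (CO/NH3 trans, NO2/py trans).
Each arrangement has an internal mirror plane or centre of symmetry, so none is chiral.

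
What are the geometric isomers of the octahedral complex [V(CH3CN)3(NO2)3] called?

In an octahedral complex each vertex has one trans partner and four cis neighbours.
Systematic placement gives 2 geometric isomers: CH3CN mer; CH3CN fac.

fac and mer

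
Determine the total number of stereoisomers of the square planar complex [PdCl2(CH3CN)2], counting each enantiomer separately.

A square has two trans pairs of vertices; adjacent vertices are cis.
Working through the distinct placements yields 2 geometric isomers: Cl cis; Cl trans.
Each arrangement has an internal mirror plane or centre of symmetry, so none is chiral.

2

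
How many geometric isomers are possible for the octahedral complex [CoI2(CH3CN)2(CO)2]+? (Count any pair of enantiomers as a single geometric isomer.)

5

An octahedron has six vertices in three trans pairs; every non-trans pair is cis.
There are 5 geometric isomers: I trans, CH3CN trans, CO trans; I cis, CH3CN trans, CO cis; I trans, CH3CN cis, CO cis; I cis, CH3CN cis, CO cis (chiral); I cis, CH3CN cis, CO trans.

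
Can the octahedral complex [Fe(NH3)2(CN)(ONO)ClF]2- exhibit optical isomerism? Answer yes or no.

yes

The six octahedral sites form three mutually perpendicular trans pairs.
Systematic enumeration (placing each ligand type in turn and discarding arrangements equivalent by rotation or reflection) gives 9 geometric isomers.
Of these, 6 lack any improper symmetry element and so occur as enantiomeric pairs, giving 9 + 6 = 15 stereoisomers in total.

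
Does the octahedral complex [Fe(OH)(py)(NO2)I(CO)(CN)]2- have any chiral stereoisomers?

In an octahedral complex each vertex has one trans partner and four cis neighbours.
Exhaustive case analysis gives 15 geometric isomers.
Of these, 15 lack any improper symmetry element and so occur as enantiomeric pairs, giving 15 + 15 = 30 stereoisomers in total.

yes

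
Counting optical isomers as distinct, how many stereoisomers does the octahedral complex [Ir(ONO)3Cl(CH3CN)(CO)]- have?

5

In an octahedral complex each vertex has one trans partner and four cis neighbours.
The distinct arrangements are (4 in all): ONO mer (3 arrangements); ONO fac (chiral).
One of these lacks any improper symmetry element and so occurs as an enantiomeric pair, giving 4 + 1 = 5 stereoisomers in total.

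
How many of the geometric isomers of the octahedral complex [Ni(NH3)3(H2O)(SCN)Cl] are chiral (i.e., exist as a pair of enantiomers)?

1

There are 4 geometric isomers: NH3 mer (3 arrangements); NH3 fac (chiral).
One of these lacks any improper symmetry element and so occurs as an enantiomeric pair, giving 4 + 1 = 5 stereoisomers in total.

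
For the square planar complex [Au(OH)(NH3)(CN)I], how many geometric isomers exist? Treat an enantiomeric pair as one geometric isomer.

3

In a square planar complex each vertex has one trans partner and two cis neighbours.
There are 3 geometric isomers: (CN/NH3 trans, I/OH trans); (CN/OH trans, I/NH3 trans); (CN/I trans, NH3/OH trans).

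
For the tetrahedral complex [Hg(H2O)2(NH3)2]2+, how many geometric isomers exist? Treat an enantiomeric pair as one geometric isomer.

In a tetrahedral complex all four positions are equivalent and every pair of ligands is adjacent — there is no cis/trans distinction.
Only one geometric arrangement is possible.

1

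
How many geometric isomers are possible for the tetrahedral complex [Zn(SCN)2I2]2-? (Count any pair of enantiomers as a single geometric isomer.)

1

All four vertices of a tetrahedron are equivalent and mutually adjacent, so cis/trans isomerism cannot arise.
Only one geometric arrangement is possible.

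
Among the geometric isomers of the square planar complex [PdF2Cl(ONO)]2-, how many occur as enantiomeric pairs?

A square has two trans pairs of vertices; adjacent vertices are cis.
Working through the distinct placements yields 2 geometric isomers: F cis; F trans.
Each arrangement has an internal mirror plane or centre of symmetry, so none is chiral.

0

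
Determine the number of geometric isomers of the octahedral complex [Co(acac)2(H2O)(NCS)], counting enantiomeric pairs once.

2

An octahedron has six vertices in three trans pairs; every non-trans pair is cis.
Each acac is bidentate and must span two cis positions.
There are 2 geometric isomers: H2O and NCS mutually trans; H2O and NCS mutually cis (chiral).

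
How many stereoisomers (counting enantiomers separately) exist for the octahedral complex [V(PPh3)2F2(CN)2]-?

An octahedron has six vertices in three trans pairs; every non-trans pair is cis.
There are 5 geometric isomers: PPh3 trans, F trans, CN trans; PPh3 cis, F cis, CN trans; PPh3 trans, F cis, CN cis; PPh3 cis, F cis, CN cis (chiral); PPh3 cis, F trans, CN cis.
One of these lacks any improper symmetry element and so occurs as an enantiomeric pair, giving 5 + 1 = 6 stereoisomers in total.

6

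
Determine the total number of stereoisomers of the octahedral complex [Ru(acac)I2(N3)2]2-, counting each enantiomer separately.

Each acac is bidentate and must span two cis positions.
There are 3 geometric isomers: I trans, N3 cis; I cis, N3 cis (chiral); I cis, N3 trans.
One of these lacks any improper symmetry element and so occurs as an enantiomeric pair, giving 3 + 1 = 4 stereoisomers in total.

4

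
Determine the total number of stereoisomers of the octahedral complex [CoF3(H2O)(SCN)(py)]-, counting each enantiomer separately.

There are 4 geometric isomers: F mer (3 arrangements); F fac (chiral).
One of these lacks any improper symmetry element and so occurs as an enantiomeric pair, giving 4 + 1 = 5 stereoisomers in total.

5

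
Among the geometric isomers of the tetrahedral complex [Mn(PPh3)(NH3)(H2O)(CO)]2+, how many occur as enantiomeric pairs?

1

Only one geometric arrangement is possible; it has no improper symmetry element, so it exists as a pair of enantiomers (2 stereoisomers).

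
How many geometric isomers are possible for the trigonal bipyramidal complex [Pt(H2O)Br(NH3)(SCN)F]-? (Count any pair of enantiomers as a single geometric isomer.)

A trigonal bipyramid has two axial and three equatorial sites, which are chemically inequivalent.
Placing the ligands in turn and identifying arrangements related by rotation or reflection leaves 10 distinct geometric isomers.

10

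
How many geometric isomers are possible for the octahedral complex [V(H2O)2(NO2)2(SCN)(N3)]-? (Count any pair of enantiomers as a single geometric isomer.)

6

The distinct arrangements are (6 in all): H2O trans, NO2 cis; H2O trans, NO2 trans; H2O cis, NO2 cis (3 arrangements, 2 chiral); H2O cis, NO2 trans.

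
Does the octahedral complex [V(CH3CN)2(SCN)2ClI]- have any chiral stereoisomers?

An octahedron has six vertices in three trans pairs; every non-trans pair is cis.
The distinct arrangements are (6 in all): CH3CN trans, SCN trans; CH3CN trans, SCN cis; CH3CN cis, SCN trans; CH3CN cis, SCN cis (3 arrangements, 2 chiral).
Of these, 2 lack any improper symmetry element and so occur as enantiomeric pairs, giving 6 + 2 = 8 stereoisomers in total.

yes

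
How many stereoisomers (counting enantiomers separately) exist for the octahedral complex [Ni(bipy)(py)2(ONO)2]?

In an octahedral complex each vertex has one trans partner and four cis neighbours.
Each bipy is bidentate and must span two cis positions.
Working through the distinct placements yields 3 geometric isomers: py cis, ONO trans; py trans, ONO cis; py cis, ONO cis (chiral).
One of these lacks any improper symmetry element and so occurs as an enantiomeric pair, giving 3 + 1 = 4 stereoisomers in total.

4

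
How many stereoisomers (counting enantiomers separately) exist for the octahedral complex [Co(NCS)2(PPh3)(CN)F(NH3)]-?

15

Placing the ligands in turn and identifying arrangements related by rotation or reflection leaves 9 distinct geometric isomers.
Of these, 6 lack any improper symmetry element and so occur as enantiomeric pairs, giving 9 + 6 = 15 stereoisomers in total.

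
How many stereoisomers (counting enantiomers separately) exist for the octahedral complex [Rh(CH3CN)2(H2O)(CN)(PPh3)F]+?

15

The six octahedral sites form three mutually perpendicular trans pairs.
Exhaustive case analysis gives 9 geometric isomers.
Of these, 6 lack any improper symmetry element and so occur as enantiomeric pairs, giving 9 + 6 = 15 stereoisomers in total.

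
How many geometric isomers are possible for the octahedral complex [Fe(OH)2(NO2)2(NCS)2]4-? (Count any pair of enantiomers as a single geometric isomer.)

5

There are 5 geometric isomers: OH trans, NO2 trans, NCS trans; OH cis, NO2 cis, NCS trans; OH trans, NO2 cis, NCS cis; OH cis, NO2 cis, NCS cis (chiral); OH cis, NO2 trans, NCS cis.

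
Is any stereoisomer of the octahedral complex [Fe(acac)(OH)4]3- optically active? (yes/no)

no

The six octahedral sites form three mutually perpendicular trans pairs.
Each acac is bidentate and must span two cis positions.
Only one geometric arrangement is possible.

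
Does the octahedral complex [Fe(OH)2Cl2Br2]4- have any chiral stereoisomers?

The six octahedral sites form three mutually perpendicular trans pairs.
Working through the distinct placements yields 5 geometric isomers: OH trans, Cl trans, Br trans; OH cis, Cl cis, Br trans; OH trans, Cl cis, Br cis; OH cis, Cl cis, Br cis (chiral); OH cis, Cl trans, Br cis.
One of these lacks any improper symmetry element and so occurs as an enantiomeric pair, giving 5 + 1 = 6 stereoisomers in total.

yes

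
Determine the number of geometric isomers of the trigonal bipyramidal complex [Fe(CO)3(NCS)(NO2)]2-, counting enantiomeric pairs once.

A trigonal bipyramid has two axial and three equatorial sites, which are chemically inequivalent.
Systematic placement gives 4 geometric isomers: NCS equatorial, NO2 equatorial; NCS axial, NO2 equatorial; NCS equatorial, NO2 axial; NCS axial, NO2 axial.

4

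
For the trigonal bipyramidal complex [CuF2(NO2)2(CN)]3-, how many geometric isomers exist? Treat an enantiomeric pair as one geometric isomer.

5

A trigonal bipyramid has two axial and three equatorial sites, which are chemically inequivalent.
Systematic enumeration (placing each ligand type in turn and discarding arrangements equivalent by rotation or reflection) gives 5 geometric isomers.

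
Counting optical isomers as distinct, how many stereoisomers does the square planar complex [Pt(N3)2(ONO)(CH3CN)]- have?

2

In a square planar complex each vertex has one trans partner and two cis neighbours.
Working through the distinct placements yields 2 geometric isomers: N3 cis; N3 trans.
Each arrangement has an internal mirror plane or centre of symmetry, so none is chiral.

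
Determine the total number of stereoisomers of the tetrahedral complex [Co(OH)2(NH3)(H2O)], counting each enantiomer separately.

All four vertices of a tetrahedron are equivalent and mutually adjacent, so cis/trans isomerism cannot arise.
Only one geometric arrangement is possible.

1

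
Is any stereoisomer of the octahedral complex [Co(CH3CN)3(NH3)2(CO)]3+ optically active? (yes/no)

The six octahedral sites form three mutually perpendicular trans pairs.
The distinct arrangements are (3 in all): CH3CN mer, NH3 trans; CH3CN mer, NH3 cis; CH3CN fac, NH3 cis.
Each arrangement has an internal mirror plane or centre of symmetry, so none is chiral.

no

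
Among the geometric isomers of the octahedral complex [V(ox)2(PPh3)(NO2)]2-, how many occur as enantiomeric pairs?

1

The six octahedral sites form three mutually perpendicular trans pairs.
Each ox is bidentate and must span two cis positions.
There are 2 geometric isomers: PPh3 and NO2 mutually trans; PPh3 and NO2 mutually cis (chiral).
One of these lacks any improper symmetry element and so occurs as an enantiomeric pair, giving 2 + 1 = 3 stereoisomers in total.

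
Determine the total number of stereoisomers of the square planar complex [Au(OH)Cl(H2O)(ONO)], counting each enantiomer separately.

3

In a square planar complex each vertex has one trans partner and two cis neighbours.
There are 3 geometric isomers: (Cl/OH trans, H2O/ONO trans); (Cl/ONO trans, H2O/OH trans); (Cl/H2O trans, OH/ONO trans).
Each arrangement has an internal mirror plane or centre of symmetry, so none is chiral.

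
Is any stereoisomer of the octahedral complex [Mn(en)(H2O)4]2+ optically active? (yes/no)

Each en is bidentate and must span two cis positions.
Only one geometric arrangement is possible.

no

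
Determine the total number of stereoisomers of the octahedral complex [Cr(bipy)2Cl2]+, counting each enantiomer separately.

3

The six octahedral sites form three mutually perpendicular trans pairs.
Each bipy is bidentate and must span two cis positions.
Working through the distinct placements yields 2 geometric isomers: Cl trans; Cl cis (chiral).
One of these lacks any improper symmetry element and so occurs as an enantiomeric pair, giving 2 + 1 = 3 stereoisomers in total.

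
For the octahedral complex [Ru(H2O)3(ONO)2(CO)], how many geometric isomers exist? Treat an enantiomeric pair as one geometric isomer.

In an octahedral complex each vertex has one trans partner and four cis neighbours.
Working through the distinct placements yields 3 geometric isomers: H2O mer, ONO trans; H2O fac, ONO cis; H2O mer, ONO cis.

3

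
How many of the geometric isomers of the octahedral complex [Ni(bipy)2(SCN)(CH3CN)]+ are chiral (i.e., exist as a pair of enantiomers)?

An octahedron has six vertices in three trans pairs; every non-trans pair is cis.
Each bipy is bidentate and must span two cis positions.
Working through the distinct placements yields 2 geometric isomers: SCN and CH3CN mutually trans; SCN and CH3CN mutually cis (chiral).
One of these lacks any improper symmetry element and so occurs as an enantiomeric pair, giving 2 + 1 = 3 stereoisomers in total.

1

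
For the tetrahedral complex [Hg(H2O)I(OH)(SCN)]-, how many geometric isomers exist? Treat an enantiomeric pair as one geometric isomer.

All four vertices of a tetrahedron are equivalent and mutually adjacent, so cis/trans isomerism cannot arise.
Only one geometric arrangement is possible; it has no improper symmetry element, so it exists as a pair of enantiomers (2 stereoisomers).

1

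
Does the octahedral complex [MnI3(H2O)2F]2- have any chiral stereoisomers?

no

Systematic placement gives 3 geometric isomers: I mer, H2O cis; I mer, H2O trans; I fac, H2O cis.
Each arrangement has an internal mirror plane or centre of symmetry, so none is chiral.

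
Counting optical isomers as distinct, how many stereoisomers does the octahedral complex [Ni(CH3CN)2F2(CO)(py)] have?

8

Working through the distinct placements yields 6 geometric isomers: CH3CN trans, F cis; CH3CN trans, F trans; CH3CN cis, F cis (3 arrangements, 2 chiral); CH3CN cis, F trans.
Of these, 2 lack any improper symmetry element and so occur as enantiomeric pairs, giving 6 + 2 = 8 stereoisomers in total.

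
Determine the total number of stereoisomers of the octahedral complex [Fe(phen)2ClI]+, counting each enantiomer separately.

3

An octahedron has six vertices in three trans pairs; every non-trans pair is cis.
Each phen is bidentate and must span two cis positions.
Working through the distinct placements yields 2 geometric isomers: Cl and I mutually trans; Cl and I mutually cis (chiral).
One of these lacks any improper symmetry element and so occurs as an enantiomeric pair, giving 2 + 1 = 3 stereoisomers in total.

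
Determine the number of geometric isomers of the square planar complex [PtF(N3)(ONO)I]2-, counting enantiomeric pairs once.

In a square planar complex each vertex has one trans partner and two cis neighbours.
There are 3 geometric isomers: (F/N3 trans, I/ONO trans); (F/ONO trans, I/N3 trans); (F/I trans, N3/ONO trans).

3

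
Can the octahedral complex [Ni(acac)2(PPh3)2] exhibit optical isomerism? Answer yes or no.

yes

In an octahedral complex each vertex has one trans partner and four cis neighbours.
Each acac is bidentate and must span two cis positions.
Working through the distinct placements yields 2 geometric isomers: PPh3 trans; PPh3 cis (chiral).
One of these lacks any improper symmetry element and so occurs as an enantiomeric pair, giving 2 + 1 = 3 stereoisomers in total.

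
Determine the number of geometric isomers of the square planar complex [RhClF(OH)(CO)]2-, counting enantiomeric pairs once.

3

In a square planar complex each vertex has one trans partner and two cis neighbours.
There are 3 geometric isomers: (CO/F trans, Cl/OH trans); (CO/OH trans, Cl/F trans); (CO/Cl trans, F/OH trans).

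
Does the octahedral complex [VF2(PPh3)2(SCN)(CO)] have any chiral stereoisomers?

An octahedron has six vertices in three trans pairs; every non-trans pair is cis.
There are 6 geometric isomers: F cis, PPh3 cis (3 arrangements, 2 chiral); F cis, PPh3 trans; F trans, PPh3 cis; F trans, PPh3 trans.
Of these, 2 lack any improper symmetry element and so occur as enantiomeric pairs, giving 6 + 2 = 8 stereoisomers in total.

yes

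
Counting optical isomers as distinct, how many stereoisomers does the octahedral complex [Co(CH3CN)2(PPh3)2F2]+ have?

Working through the distinct placements yields 5 geometric isomers: CH3CN trans, PPh3 trans, F trans; CH3CN trans, PPh3 cis, F cis; CH3CN cis, PPh3 trans, F cis; CH3CN cis, PPh3 cis, F cis (chiral); CH3CN cis, PPh3 cis, F trans.
One of these lacks any improper symmetry element and so occurs as an enantiomeric pair, giving 5 + 1 = 6 stereoisomers in total.

6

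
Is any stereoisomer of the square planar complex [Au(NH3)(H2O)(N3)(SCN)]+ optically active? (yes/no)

no

In a square planar complex each vertex has one trans partner and two cis neighbours.
Systematic placement gives 3 geometric isomers: (H2O/NH3 trans, N3/SCN trans); (H2O/SCN trans, N3/NH3 trans); (H2O/N3 trans, NH3/SCN trans).
Each arrangement has an internal mirror plane or centre of symmetry, so none is chiral.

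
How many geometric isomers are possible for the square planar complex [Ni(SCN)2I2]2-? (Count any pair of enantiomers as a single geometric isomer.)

There are 2 geometric isomers: SCN cis; SCN trans.

2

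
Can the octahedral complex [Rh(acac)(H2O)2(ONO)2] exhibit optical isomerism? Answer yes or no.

An octahedron has six vertices in three trans pairs; every non-trans pair is cis.
Each acac is bidentate and must span two cis positions.
Working through the distinct placements yields 3 geometric isomers: H2O trans, ONO cis; H2O cis, ONO cis (chiral); H2O cis, ONO trans.
One of these lacks any improper symmetry element and so occurs as an enantiomeric pair, giving 3 + 1 = 4 stereoisomers in total.

yes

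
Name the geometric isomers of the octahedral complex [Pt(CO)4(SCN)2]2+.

cis and trans

An octahedron has six vertices in three trans pairs; every non-trans pair is cis.
There are 2 geometric isomers: SCN trans; SCN cis.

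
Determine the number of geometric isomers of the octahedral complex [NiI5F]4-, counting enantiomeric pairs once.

Only one geometric arrangement is possible.

1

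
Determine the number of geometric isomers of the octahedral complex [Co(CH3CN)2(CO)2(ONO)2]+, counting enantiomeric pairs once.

The six octahedral sites form three mutually perpendicular trans pairs.
Working through the distinct placements yields 5 geometric isomers: CH3CN trans, CO trans, ONO trans; CH3CN trans, CO cis, ONO cis; CH3CN cis, CO cis, ONO trans; CH3CN cis, CO cis, ONO cis (chiral); CH3CN cis, CO trans, ONO cis.

5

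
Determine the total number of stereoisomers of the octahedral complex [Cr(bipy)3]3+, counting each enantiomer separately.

2

Each bipy is bidentate and must span two cis positions.
Only one geometric arrangement is possible; it has no improper symmetry element, so it exists as a pair of enantiomers (2 stereoisomers).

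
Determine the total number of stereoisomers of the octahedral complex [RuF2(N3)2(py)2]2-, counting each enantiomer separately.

6

The six octahedral sites form three mutually perpendicular trans pairs.
The distinct arrangements are (5 in all): F trans, N3 trans, py trans; F trans, N3 cis, py cis; F cis, N3 cis, py trans; F cis, N3 cis, py cis (chiral); F cis, N3 trans, py cis.
One of these lacks any improper symmetry element and so occurs as an enantiomeric pair, giving 5 + 1 = 6 stereoisomers in total.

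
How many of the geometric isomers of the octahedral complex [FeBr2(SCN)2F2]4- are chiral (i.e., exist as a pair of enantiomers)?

1

An octahedron has six vertices in three trans pairs; every non-trans pair is cis.
Working through the distinct placements yields 5 geometric isomers: Br trans, SCN trans, F trans; Br trans, SCN cis, F cis; Br cis, SCN trans, F cis; Br cis, SCN cis, F cis (chiral); Br cis, SCN cis, F trans.
One of these lacks any improper symmetry element and so occurs as an enantiomeric pair, giving 5 + 1 = 6 stereoisomers in total.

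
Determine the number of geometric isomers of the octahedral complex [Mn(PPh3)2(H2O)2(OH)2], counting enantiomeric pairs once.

5

In an octahedral complex each vertex has one trans partner and four cis neighbours.
Working through the distinct placements yields 5 geometric isomers: PPh3 trans, H2O trans, OH trans; PPh3 cis, H2O trans, OH cis; PPh3 trans, H2O cis, OH cis; PPh3 cis, H2O cis, OH cis (chiral); PPh3 cis, H2O cis, OH trans.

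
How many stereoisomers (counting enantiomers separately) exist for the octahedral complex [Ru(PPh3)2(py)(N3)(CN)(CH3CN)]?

The six octahedral sites form three mutually perpendicular trans pairs.
Placing the ligands in turn and identifying arrangements related by rotation or reflection leaves 9 distinct geometric isomers.
Of these, 6 lack any improper symmetry element and so occur as enantiomeric pairs, giving 9 + 6 = 15 stereoisomers in total.

15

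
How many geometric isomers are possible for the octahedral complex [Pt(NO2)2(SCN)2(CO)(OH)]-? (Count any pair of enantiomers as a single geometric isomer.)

6

An octahedron has six vertices in three trans pairs; every non-trans pair is cis.
Systematic placement gives 6 geometric isomers: NO2 cis, SCN trans; NO2 cis, SCN cis (3 arrangements, 2 chiral); NO2 trans, SCN trans; NO2 trans, SCN cis.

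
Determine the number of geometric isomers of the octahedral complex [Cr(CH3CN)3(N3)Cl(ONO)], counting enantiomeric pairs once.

An octahedron has six vertices in three trans pairs; every non-trans pair is cis.
Working through the distinct placements yields 4 geometric isomers: CH3CN mer (3 arrangements); CH3CN fac (chiral).

4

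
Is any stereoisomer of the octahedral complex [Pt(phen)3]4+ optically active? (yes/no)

Each phen is bidentate and must span two cis positions.
Only one geometric arrangement is possible; it has no improper symmetry element, so it exists as a pair of enantiomers (2 stereoisomers).

yes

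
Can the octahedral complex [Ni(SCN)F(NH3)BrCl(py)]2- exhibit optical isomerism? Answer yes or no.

yes

An octahedron has six vertices in three trans pairs; every non-trans pair is cis.
Placing the ligands in turn and identifying arrangements related by rotation or reflection leaves 15 distinct geometric isomers.
Of these, 15 lack any improper symmetry element and so occur as enantiomeric pairs, giving 15 + 15 = 30 stereoisomers in total.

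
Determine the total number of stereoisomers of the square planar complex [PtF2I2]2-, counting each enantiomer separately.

2

Working through the distinct placements yields 2 geometric isomers: F cis; F trans.
Each arrangement has an internal mirror plane or centre of symmetry, so none is chiral.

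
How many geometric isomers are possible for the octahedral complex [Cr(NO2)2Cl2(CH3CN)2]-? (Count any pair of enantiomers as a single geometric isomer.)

In an octahedral complex each vertex has one trans partner and four cis neighbours.
There are 5 geometric isomers: NO2 trans, Cl trans, CH3CN trans; NO2 cis, Cl cis, CH3CN trans; NO2 trans, Cl cis, CH3CN cis; NO2 cis, Cl cis, CH3CN cis (chiral); NO2 cis, Cl trans, CH3CN cis.

5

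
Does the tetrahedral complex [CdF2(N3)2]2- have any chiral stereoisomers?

All four vertices of a tetrahedron are equivalent and mutually adjacent, so cis/trans isomerism cannot arise.
Only one geometric arrangement is possible.

no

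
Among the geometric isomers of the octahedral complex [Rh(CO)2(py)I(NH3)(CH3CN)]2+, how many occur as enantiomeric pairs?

6

Placing the ligands in turn and identifying arrangements related by rotation or reflection leaves 9 distinct geometric isomers.
Of these, 6 lack any improper symmetry element and so occur as enantiomeric pairs, giving 9 + 6 = 15 stereoisomers in total.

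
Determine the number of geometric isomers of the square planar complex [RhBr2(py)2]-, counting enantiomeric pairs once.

2

The distinct arrangements are (2 in all): Br cis; Br trans.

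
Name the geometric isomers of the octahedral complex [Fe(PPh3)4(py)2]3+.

cis and trans

Working through the distinct placements yields 2 geometric isomers: py trans; py cis.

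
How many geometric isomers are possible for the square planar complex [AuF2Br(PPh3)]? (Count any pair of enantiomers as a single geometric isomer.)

In a square planar complex each vertex has one trans partner and two cis neighbours.
There are 2 geometric isomers: F cis; F trans.

2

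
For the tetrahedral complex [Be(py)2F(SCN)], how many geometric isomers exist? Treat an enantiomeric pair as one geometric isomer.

All four vertices of a tetrahedron are equivalent and mutually adjacent, so cis/trans isomerism cannot arise.
Only one geometric arrangement is possible.

1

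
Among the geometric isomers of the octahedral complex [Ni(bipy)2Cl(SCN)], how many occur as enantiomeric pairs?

In an octahedral complex each vertex has one trans partner and four cis neighbours.
Each bipy is bidentate and must span two cis positions.
The distinct arrangements are (2 in all): Cl and SCN mutually trans; Cl and SCN mutually cis (chiral).
One of these lacks any improper symmetry element and so occurs as an enantiomeric pair, giving 2 + 1 = 3 stereoisomers in total.

1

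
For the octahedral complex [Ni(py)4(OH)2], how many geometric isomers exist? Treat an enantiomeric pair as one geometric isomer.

2

Systematic placement gives 2 geometric isomers: OH trans; OH cis.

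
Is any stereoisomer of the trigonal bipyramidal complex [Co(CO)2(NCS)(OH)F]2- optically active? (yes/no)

Exhaustive case analysis gives 7 geometric isomers.
Of these, 3 lack any improper symmetry element and so occur as enantiomeric pairs, giving 7 + 3 = 10 stereoisomers in total.

yes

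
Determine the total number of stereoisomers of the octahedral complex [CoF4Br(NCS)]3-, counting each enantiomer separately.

2

In an octahedral complex each vertex has one trans partner and four cis neighbours.
The distinct arrangements are (2 in all): Br and NCS mutually cis; Br and NCS mutually trans.
Each arrangement has an internal mirror plane or centre of symmetry, so none is chiral.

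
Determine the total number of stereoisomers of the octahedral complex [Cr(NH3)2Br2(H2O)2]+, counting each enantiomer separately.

6

Working through the distinct placements yields 5 geometric isomers: NH3 trans, Br trans, H2O trans; NH3 cis, Br trans, H2O cis; NH3 trans, Br cis, H2O cis; NH3 cis, Br cis, H2O cis (chiral); NH3 cis, Br cis, H2O trans.
One of these lacks any improper symmetry element and so occurs as an enantiomeric pair, giving 5 + 1 = 6 stereoisomers in total.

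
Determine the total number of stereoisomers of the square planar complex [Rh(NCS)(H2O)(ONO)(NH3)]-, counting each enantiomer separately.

3

A square has two trans pairs of vertices; adjacent vertices are cis.
The distinct arrangements are (3 in all): (H2O/NH3 trans, NCS/ONO trans); (H2O/ONO trans, NCS/NH3 trans); (H2O/NCS trans, NH3/ONO trans).
Each arrangement has an internal mirror plane or centre of symmetry, so none is chiral.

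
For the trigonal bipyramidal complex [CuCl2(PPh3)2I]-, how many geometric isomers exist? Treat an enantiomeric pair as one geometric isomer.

Systematic enumeration (placing each ligand type in turn and discarding arrangements equivalent by rotation or reflection) gives 5 geometric isomers.

5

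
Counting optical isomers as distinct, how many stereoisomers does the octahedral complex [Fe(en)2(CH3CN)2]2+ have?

3

An octahedron has six vertices in three trans pairs; every non-trans pair is cis.
Each en is bidentate and must span two cis positions.
Working through the distinct placements yields 2 geometric isomers: CH3CN trans; CH3CN cis (chiral).
One of these lacks any improper symmetry element and so occurs as an enantiomeric pair, giving 2 + 1 = 3 stereoisomers in total.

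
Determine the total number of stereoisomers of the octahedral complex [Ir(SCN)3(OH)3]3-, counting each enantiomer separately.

2

The six octahedral sites form three mutually perpendicular trans pairs.
The distinct arrangements are (2 in all): SCN mer; SCN fac.
Each arrangement has an internal mirror plane or centre of symmetry, so none is chiral.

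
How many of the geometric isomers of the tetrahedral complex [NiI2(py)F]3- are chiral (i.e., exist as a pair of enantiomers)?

Only one geometric arrangement is possible.

0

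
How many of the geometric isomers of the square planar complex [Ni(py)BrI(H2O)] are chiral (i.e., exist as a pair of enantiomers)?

Systematic placement gives 3 geometric isomers: (Br/I trans, H2O/py trans); (Br/py trans, H2O/I trans); (Br/H2O trans, I/py trans).
Each arrangement has an internal mirror plane or centre of symmetry, so none is chiral.

0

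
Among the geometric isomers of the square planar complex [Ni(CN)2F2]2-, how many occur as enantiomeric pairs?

0

A square has two trans pairs of vertices; adjacent vertices are cis.
Systematic placement gives 2 geometric isomers: CN cis; CN trans.
Each arrangement has an internal mirror plane or centre of symmetry, so none is chiral.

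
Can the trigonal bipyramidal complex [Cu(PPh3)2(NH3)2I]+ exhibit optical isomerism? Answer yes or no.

A trigonal bipyramid has two axial and three equatorial sites, which are chemically inequivalent.
Systematic enumeration (placing each ligand type in turn and discarding arrangements equivalent by rotation or reflection) gives 5 geometric isomers.
One of these lacks any improper symmetry element and so occurs as an enantiomeric pair, giving 5 + 1 = 6 stereoisomers in total.

yes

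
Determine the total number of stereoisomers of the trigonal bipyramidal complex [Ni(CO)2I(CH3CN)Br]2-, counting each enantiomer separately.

10

In a trigonal bipyramid the two axial positions differ from the three equatorial ones.
Placing the ligands in turn and identifying arrangements related by rotation or reflection leaves 7 distinct geometric isomers.
Of these, 3 lack any improper symmetry element and so occur as enantiomeric pairs, giving 7 + 3 = 10 stereoisomers in total.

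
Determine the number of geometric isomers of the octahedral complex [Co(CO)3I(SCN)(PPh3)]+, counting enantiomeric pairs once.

An octahedron has six vertices in three trans pairs; every non-trans pair is cis.
The distinct arrangements are (4 in all): CO mer (3 arrangements); CO fac (chiral).

4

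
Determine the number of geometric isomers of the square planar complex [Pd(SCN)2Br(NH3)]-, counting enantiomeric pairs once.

The distinct arrangements are (2 in all): SCN cis; SCN trans.

2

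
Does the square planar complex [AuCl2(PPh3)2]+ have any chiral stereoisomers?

no

In a square planar complex each vertex has one trans partner and two cis neighbours.
Systematic placement gives 2 geometric isomers: Cl cis; Cl trans.
Each arrangement has an internal mirror plane or centre of symmetry, so none is chiral.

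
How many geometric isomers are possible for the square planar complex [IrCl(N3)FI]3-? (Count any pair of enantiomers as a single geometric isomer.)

3

The distinct arrangements are (3 in all): (Cl/I trans, F/N3 trans); (Cl/N3 trans, F/I trans); (Cl/F trans, I/N3 trans).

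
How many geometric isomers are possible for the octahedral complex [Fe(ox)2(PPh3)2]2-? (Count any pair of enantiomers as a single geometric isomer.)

2

Each ox is bidentate and must span two cis positions.
The distinct arrangements are (2 in all): PPh3 trans; PPh3 cis (chiral).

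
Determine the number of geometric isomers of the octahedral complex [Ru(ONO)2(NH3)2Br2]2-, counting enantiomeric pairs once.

In an octahedral complex each vertex has one trans partner and four cis neighbours.
The distinct arrangements are (5 in all): ONO trans, NH3 trans, Br trans; ONO cis, NH3 cis, Br trans; ONO trans, NH3 cis, Br cis; ONO cis, NH3 cis, Br cis (chiral); ONO cis, NH3 trans, Br cis.

5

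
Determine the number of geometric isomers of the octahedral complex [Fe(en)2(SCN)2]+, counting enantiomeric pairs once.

2

In an octahedral complex each vertex has one trans partner and four cis neighbours.
Each en is bidentate and must span two cis positions.
Working through the distinct placements yields 2 geometric isomers: SCN trans; SCN cis (chiral).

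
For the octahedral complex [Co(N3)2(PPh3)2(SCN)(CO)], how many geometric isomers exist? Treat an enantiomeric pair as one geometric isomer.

6

An octahedron has six vertices in three trans pairs; every non-trans pair is cis.
The distinct arrangements are (6 in all): N3 cis, PPh3 cis (3 arrangements, 2 chiral); N3 cis, PPh3 trans; N3 trans, PPh3 cis; N3 trans, PPh3 trans.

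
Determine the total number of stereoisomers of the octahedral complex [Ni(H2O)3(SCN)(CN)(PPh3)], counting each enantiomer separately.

5

The distinct arrangements are (4 in all): H2O mer (3 arrangements); H2O fac (chiral).
One of these lacks any improper symmetry element and so occurs as an enantiomeric pair, giving 4 + 1 = 5 stereoisomers in total.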